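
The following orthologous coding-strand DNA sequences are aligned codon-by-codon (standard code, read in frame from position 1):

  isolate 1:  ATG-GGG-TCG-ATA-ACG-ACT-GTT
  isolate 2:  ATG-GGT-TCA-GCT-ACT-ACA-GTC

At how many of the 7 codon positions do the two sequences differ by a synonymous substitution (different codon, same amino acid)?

5

Codon 1: ATG Met / ATG Met — identical.
Codon 2: GGG Gly / GGT Gly — synonymous.
Codon 3: TCG Ser / TCA Ser — synonymous.
Codon 4: ATA Ile / GCT Ala — nonsynonymous.
Codon 5: ACG Thr / ACT Thr — synonymous.
Codon 6: ACT Thr / ACA Thr — synonymous.
Codon 7: GTT Val / GTC Val — synonymous.
Synonymous differences: 5.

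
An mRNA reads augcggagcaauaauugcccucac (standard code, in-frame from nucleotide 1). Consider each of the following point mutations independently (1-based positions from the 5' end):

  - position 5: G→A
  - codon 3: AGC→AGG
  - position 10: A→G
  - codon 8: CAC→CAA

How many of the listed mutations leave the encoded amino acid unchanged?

0

Codon 2: CGG (Arg) → CAG (Gln) — missense.
Codon 3: AGC (Ser) → AGG (Arg) — missense.
Codon 4: AAU (Asn) → GAU (Asp) — missense.
Codon 8: CAC (His) → CAA (Gln) — missense.
Synonymous: 0 of 4.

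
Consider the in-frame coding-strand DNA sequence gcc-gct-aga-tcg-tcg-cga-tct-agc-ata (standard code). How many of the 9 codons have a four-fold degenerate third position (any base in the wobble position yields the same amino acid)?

Codon 1 GCC (Ala): third position 4-fold.
Codon 2 GCT (Ala): third position 4-fold.
Codon 3 AGA (Arg): third position 2-fold.
Codon 4 TCG (Ser): third position 4-fold.
Codon 5 TCG (Ser): third position 4-fold.
Codon 6 CGA (Arg): third position 4-fold.
Codon 7 TCT (Ser): third position 4-fold.
Codon 8 AGC (Ser): third position 2-fold.
Codon 9 ATA (Ile): third position 3-fold.
Four-fold degenerate third positions: 6.

6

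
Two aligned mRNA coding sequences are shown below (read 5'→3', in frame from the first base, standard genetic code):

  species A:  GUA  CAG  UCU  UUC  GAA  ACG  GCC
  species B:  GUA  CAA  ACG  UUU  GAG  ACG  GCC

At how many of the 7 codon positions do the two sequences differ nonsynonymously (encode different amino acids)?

Codon 1: GUA Val / GUA Val — identical.
Codon 2: CAG Gln / CAA Gln — synonymous.
Codon 3: UCU Ser / ACG Thr — nonsynonymous.
Codon 4: UUC Phe / UUU Phe — synonymous.
Codon 5: GAA Glu / GAG Glu — synonymous.
Codon 6: ACG Thr / ACG Thr — identical.
Codon 7: GCC Ala / GCC Ala — identical.
Nonsynonymous differences: 1.

1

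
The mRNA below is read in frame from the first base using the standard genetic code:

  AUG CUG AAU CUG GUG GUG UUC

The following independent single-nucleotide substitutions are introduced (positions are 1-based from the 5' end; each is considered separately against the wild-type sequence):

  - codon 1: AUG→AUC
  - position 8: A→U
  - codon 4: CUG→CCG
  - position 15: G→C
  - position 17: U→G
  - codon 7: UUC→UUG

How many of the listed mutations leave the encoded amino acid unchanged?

Codon 1: AUG (Met) → AUC (Ile) — missense.
Codon 3: AAU (Asn) → AUU (Ile) — missense.
Codon 4: CUG (Leu) → CCG (Pro) — missense.
Codon 5: GUG (Val) → GUC (Val) — synonymous.
Codon 6: GUG (Val) → GGG (Gly) — missense.
Codon 7: UUC (Phe) → UUG (Leu) — missense.
Synonymous: 1 of 6.

1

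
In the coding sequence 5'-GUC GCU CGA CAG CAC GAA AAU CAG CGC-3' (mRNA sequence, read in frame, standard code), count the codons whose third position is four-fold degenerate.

Codon 1 GUC (Val): third position 4-fold.
Codon 2 GCU (Ala): third position 4-fold.
Codon 3 CGA (Arg): third position 4-fold.
Codon 4 CAG (Gln): third position 2-fold.
Codon 5 CAC (His): third position 2-fold.
Codon 6 GAA (Glu): third position 2-fold.
Codon 7 AAU (Asn): third position 2-fold.
Codon 8 CAG (Gln): third position 2-fold.
Codon 9 CGC (Arg): third position 4-fold.
Four-fold degenerate third positions: 4.

4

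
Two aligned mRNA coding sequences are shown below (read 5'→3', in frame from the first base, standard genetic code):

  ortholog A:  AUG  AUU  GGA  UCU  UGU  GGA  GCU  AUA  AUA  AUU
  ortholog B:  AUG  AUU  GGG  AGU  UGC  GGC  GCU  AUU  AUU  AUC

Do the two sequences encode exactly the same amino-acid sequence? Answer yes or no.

Codon 1: AUG Met / AUG Met — identical.
Codon 2: AUU Ile / AUU Ile — identical.
Codon 3: GGA Gly / GGG Gly — synonymous.
Codon 4: UCU Ser / AGU Ser — synonymous.
Codon 5: UGU Cys / UGC Cys — synonymous.
Codon 6: GGA Gly / GGC Gly — synonymous.
Codon 7: GCU Ala / GCU Ala — identical.
Codon 8: AUA Ile / AUU Ile — synonymous.
Codon 9: AUA Ile / AUU Ile — synonymous.
Codon 10: AUU Ile / AUC Ile — synonymous.
Nonsynonymous differences: 0 → same protein.

yes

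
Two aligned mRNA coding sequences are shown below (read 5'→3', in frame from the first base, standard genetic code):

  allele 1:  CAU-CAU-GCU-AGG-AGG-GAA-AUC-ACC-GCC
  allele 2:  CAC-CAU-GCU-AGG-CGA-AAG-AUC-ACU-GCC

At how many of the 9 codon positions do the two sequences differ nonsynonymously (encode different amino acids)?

Codon 1: CAU His / CAC His — synonymous.
Codon 2: CAU His / CAU His — identical.
Codon 3: GCU Ala / GCU Ala — identical.
Codon 4: AGG Arg / AGG Arg — identical.
Codon 5: AGG Arg / CGA Arg — synonymous.
Codon 6: GAA Glu / AAG Lys — nonsynonymous.
Codon 7: AUC Ile / AUC Ile — identical.
Codon 8: ACC Thr / ACU Thr — synonymous.
Codon 9: GCC Ala / GCC Ala — identical.
Nonsynonymous differences: 1.

1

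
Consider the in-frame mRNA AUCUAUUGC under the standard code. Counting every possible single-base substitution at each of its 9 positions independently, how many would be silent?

4

Codon 1 (AUC, Ile): 2 synonymous substitutions.
Codon 2 (UAU, Tyr): 1 synonymous substitution.
Codon 3 (UGC, Cys): 1 synonymous substitution.
Total: 2 + 1 + 1 = 4.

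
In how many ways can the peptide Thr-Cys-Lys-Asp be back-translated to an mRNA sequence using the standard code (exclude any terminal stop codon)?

Thr: 4 codons.
Cys: 2 codons.
Lys: 2 codons.
Asp: 2 codons.
4 × 2 × 2 × 2 = 32.

32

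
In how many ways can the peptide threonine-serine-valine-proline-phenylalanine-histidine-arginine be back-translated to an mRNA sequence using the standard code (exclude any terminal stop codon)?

Thr: 4 codons.
Ser: 6 codons.
Val: 4 codons.
Pro: 4 codons.
Phe: 2 codons.
His: 2 codons.
Arg: 6 codons.
4 × 6 × 4 × 4 × 2 × 2 × 6 = 9216.

9216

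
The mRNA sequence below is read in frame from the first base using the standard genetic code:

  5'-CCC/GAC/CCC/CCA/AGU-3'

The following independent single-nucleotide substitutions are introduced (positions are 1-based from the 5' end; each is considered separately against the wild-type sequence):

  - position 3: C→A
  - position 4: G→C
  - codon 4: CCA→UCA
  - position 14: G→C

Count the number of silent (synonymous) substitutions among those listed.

1

Codon 1: CCC (Pro) → CCA (Pro) — synonymous.
Codon 2: GAC (Asp) → CAC (His) — missense.
Codon 4: CCA (Pro) → UCA (Ser) — missense.
Codon 5: AGU (Ser) → ACU (Thr) — missense.
Synonymous: 1 of 4.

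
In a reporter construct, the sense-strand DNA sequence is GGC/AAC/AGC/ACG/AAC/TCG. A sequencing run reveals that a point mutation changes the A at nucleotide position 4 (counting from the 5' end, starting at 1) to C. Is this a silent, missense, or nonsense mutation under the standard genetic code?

missense

Position 4 falls in codon 2: AAC → Asn.
After the substitution the codon is CAC → His.
Asn ≠ His, so this is a missense mutation.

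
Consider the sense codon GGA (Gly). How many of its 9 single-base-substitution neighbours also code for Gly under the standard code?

3

Position 1: none → 0 synonymous.
Position 2: none → 0 synonymous.
Position 3: GGT, GGC, GGG → 3 synonymous.
Total: 0 + 0 + 3 = 3.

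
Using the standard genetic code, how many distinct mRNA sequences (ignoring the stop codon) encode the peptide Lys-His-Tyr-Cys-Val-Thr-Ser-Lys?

3072

Lys: 2 codons.
His: 2 codons.
Tyr: 2 codons.
Cys: 2 codons.
Val: 4 codons.
Thr: 4 codons.
Ser: 6 codons.
Lys: 2 codons.
2 × 2 × 2 × 2 × 4 × 4 × 6 × 2 = 3072.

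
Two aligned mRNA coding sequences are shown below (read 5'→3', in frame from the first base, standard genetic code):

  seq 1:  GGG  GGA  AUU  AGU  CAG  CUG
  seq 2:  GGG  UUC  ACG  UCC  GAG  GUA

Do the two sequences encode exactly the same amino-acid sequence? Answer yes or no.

no

Codon 1: GGG Gly / GGG Gly — identical.
Codon 2: GGA Gly / UUC Phe — nonsynonymous.
Codon 3: AUU Ile / ACG Thr — nonsynonymous.
Codon 4: AGU Ser / UCC Ser — synonymous.
Codon 5: CAG Gln / GAG Glu — nonsynonymous.
Codon 6: CUG Leu / GUA Val — nonsynonymous.
Nonsynonymous differences: 4 → different protein.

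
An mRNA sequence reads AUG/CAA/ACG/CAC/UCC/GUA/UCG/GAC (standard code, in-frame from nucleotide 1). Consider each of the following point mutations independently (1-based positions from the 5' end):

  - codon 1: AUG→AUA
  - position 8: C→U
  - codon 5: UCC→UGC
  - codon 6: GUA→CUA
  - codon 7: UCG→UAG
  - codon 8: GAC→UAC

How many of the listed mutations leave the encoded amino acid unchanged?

Codon 1: AUG (Met) → AUA (Ile) — missense.
Codon 3: ACG (Thr) → AUG (Met) — missense.
Codon 5: UCC (Ser) → UGC (Cys) — missense.
Codon 6: GUA (Val) → CUA (Leu) — missense.
Codon 7: UCG (Ser) → UAG (Stop) — nonsense.
Codon 8: GAC (Asp) → UAC (Tyr) — missense.
Synonymous: 0 of 6.

0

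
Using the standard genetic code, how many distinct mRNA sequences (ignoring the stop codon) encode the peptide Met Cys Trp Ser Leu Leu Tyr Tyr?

Met: 1 codon.
Cys: 2 codons.
Trp: 1 codon.
Ser: 6 codons.
Leu: 6 codons.
Leu: 6 codons.
Tyr: 2 codons.
Tyr: 2 codons.
1 × 2 × 1 × 6 × 6 × 6 × 2 × 2 = 1728.

1728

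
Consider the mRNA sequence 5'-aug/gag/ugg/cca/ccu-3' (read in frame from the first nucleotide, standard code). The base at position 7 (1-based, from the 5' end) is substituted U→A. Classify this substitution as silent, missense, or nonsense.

Position 7 falls in codon 3: UGG → Trp.
After the substitution the codon is AGG → Arg.
Trp ≠ Arg, so this is a missense mutation.

missense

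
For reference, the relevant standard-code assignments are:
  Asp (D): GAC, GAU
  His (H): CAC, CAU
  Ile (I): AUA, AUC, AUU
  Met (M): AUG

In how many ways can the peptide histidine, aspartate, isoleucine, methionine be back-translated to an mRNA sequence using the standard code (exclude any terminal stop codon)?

12

His: 2 codons.
Asp: 2 codons.
Ile: 3 codons.
Met: 1 codon.
2 × 2 × 3 × 1 = 12.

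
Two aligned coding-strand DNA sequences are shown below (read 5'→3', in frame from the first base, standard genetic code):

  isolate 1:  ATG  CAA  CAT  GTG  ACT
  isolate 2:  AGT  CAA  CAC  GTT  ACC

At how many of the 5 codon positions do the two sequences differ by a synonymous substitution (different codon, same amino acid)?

3

Codon 1: ATG Met / AGT Ser — nonsynonymous.
Codon 2: CAA Gln / CAA Gln — identical.
Codon 3: CAT His / CAC His — synonymous.
Codon 4: GTG Val / GTT Val — synonymous.
Codon 5: ACT Thr / ACC Thr — synonymous.
Synonymous differences: 3.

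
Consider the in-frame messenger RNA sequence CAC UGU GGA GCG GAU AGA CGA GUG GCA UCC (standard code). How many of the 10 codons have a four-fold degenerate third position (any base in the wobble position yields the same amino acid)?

6

Codon 1 CAC (His): third position 2-fold.
Codon 2 UGU (Cys): third position 2-fold.
Codon 3 GGA (Gly): third position 4-fold.
Codon 4 GCG (Ala): third position 4-fold.
Codon 5 GAU (Asp): third position 2-fold.
Codon 6 AGA (Arg): third position 2-fold.
Codon 7 CGA (Arg): third position 4-fold.
Codon 8 GUG (Val): third position 4-fold.
Codon 9 GCA (Ala): third position 4-fold.
Codon 10 UCC (Ser): third position 4-fold.
Four-fold degenerate third positions: 6.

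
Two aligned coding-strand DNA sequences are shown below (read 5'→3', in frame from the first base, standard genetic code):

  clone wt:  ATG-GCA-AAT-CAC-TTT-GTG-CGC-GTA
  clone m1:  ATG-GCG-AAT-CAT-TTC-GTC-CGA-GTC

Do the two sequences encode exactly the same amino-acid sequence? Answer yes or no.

yes

Codon 1: ATG Met / ATG Met — identical.
Codon 2: GCA Ala / GCG Ala — synonymous.
Codon 3: AAT Asn / AAT Asn — identical.
Codon 4: CAC His / CAT His — synonymous.
Codon 5: TTT Phe / TTC Phe — synonymous.
Codon 6: GTG Val / GTC Val — synonymous.
Codon 7: CGC Arg / CGA Arg — synonymous.
Codon 8: GTA Val / GTC Val — synonymous.
Nonsynonymous differences: 0 → same protein.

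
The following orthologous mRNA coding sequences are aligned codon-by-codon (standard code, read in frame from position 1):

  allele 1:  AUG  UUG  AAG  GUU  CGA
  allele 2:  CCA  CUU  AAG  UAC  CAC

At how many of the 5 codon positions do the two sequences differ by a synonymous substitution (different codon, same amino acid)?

Codon 1: AUG Met / CCA Pro — nonsynonymous.
Codon 2: UUG Leu / CUU Leu — synonymous.
Codon 3: AAG Lys / AAG Lys — identical.
Codon 4: GUU Val / UAC Tyr — nonsynonymous.
Codon 5: CGA Arg / CAC His — nonsynonymous.
Synonymous differences: 1.

1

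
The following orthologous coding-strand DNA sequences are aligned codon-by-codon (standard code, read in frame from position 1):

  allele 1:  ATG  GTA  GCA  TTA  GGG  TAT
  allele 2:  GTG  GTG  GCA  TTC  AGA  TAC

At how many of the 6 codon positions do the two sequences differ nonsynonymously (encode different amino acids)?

3

Codon 1: ATG Met / GTG Val — nonsynonymous.
Codon 2: GTA Val / GTG Val — synonymous.
Codon 3: GCA Ala / GCA Ala — identical.
Codon 4: TTA Leu / TTC Phe — nonsynonymous.
Codon 5: GGG Gly / AGA Arg — nonsynonymous.
Codon 6: TAT Tyr / TAC Tyr — synonymous.
Nonsynonymous differences: 3.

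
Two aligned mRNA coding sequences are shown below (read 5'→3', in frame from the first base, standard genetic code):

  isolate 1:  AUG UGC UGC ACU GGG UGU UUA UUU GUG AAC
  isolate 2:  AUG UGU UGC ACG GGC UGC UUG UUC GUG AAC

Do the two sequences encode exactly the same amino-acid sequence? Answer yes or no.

Codon 1: AUG Met / AUG Met — identical.
Codon 2: UGC Cys / UGU Cys — synonymous.
Codon 3: UGC Cys / UGC Cys — identical.
Codon 4: ACU Thr / ACG Thr — synonymous.
Codon 5: GGG Gly / GGC Gly — synonymous.
Codon 6: UGU Cys / UGC Cys — synonymous.
Codon 7: UUA Leu / UUG Leu — synonymous.
Codon 8: UUU Phe / UUC Phe — synonymous.
Codon 9: GUG Val / GUG Val — identical.
Codon 10: AAC Asn / AAC Asn — identical.
Nonsynonymous differences: 0 → same protein.

yes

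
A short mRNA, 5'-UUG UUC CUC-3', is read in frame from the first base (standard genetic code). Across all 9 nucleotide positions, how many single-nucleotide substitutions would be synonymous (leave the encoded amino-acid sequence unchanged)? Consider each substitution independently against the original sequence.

6

Codon 1 (UUG, Leu): 2 synonymous substitutions.
Codon 2 (UUC, Phe): 1 synonymous substitution.
Codon 3 (CUC, Leu): 3 synonymous substitutions.
Total: 2 + 1 + 3 = 6.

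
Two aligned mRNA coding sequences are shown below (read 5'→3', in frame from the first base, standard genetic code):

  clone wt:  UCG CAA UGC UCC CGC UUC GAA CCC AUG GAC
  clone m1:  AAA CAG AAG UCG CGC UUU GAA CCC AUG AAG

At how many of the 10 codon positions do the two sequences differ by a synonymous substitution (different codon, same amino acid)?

3

Codon 1: UCG Ser / AAA Lys — nonsynonymous.
Codon 2: CAA Gln / CAG Gln — synonymous.
Codon 3: UGC Cys / AAG Lys — nonsynonymous.
Codon 4: UCC Ser / UCG Ser — synonymous.
Codon 5: CGC Arg / CGC Arg — identical.
Codon 6: UUC Phe / UUU Phe — synonymous.
Codon 7: GAA Glu / GAA Glu — identical.
Codon 8: CCC Pro / CCC Pro — identical.
Codon 9: AUG Met / AUG Met — identical.
Codon 10: GAC Asp / AAG Lys — nonsynonymous.
Synonymous differences: 3.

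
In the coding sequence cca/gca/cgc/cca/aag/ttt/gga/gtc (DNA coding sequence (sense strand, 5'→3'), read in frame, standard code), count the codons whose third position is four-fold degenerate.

Codon 1 CCA (Pro): third position 4-fold.
Codon 2 GCA (Ala): third position 4-fold.
Codon 3 CGC (Arg): third position 4-fold.
Codon 4 CCA (Pro): third position 4-fold.
Codon 5 AAG (Lys): third position 2-fold.
Codon 6 TTT (Phe): third position 2-fold.
Codon 7 GGA (Gly): third position 4-fold.
Codon 8 GTC (Val): third position 4-fold.
Four-fold degenerate third positions: 6.

6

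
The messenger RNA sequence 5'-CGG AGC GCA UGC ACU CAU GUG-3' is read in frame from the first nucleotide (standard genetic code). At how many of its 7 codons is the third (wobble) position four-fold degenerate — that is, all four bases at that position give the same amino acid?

4

Codon 1 CGG (Arg): third position 4-fold.
Codon 2 AGC (Ser): third position 2-fold.
Codon 3 GCA (Ala): third position 4-fold.
Codon 4 UGC (Cys): third position 2-fold.
Codon 5 ACU (Thr): third position 4-fold.
Codon 6 CAU (His): third position 2-fold.
Codon 7 GUG (Val): third position 4-fold.
Four-fold degenerate third positions: 4.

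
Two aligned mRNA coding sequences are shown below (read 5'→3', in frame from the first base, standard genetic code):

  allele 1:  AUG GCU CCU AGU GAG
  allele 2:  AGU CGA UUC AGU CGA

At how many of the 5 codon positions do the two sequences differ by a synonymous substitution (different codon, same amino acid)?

Codon 1: AUG Met / AGU Ser — nonsynonymous.
Codon 2: GCU Ala / CGA Arg — nonsynonymous.
Codon 3: CCU Pro / UUC Phe — nonsynonymous.
Codon 4: AGU Ser / AGU Ser — identical.
Codon 5: GAG Glu / CGA Arg — nonsynonymous.
Synonymous differences: 0.

0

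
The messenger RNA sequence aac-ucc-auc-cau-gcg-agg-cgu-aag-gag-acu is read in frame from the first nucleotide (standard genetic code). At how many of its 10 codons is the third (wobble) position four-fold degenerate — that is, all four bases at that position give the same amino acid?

Codon 1 AAC (Asn): third position 2-fold.
Codon 2 UCC (Ser): third position 4-fold.
Codon 3 AUC (Ile): third position 3-fold.
Codon 4 CAU (His): third position 2-fold.
Codon 5 GCG (Ala): third position 4-fold.
Codon 6 AGG (Arg): third position 2-fold.
Codon 7 CGU (Arg): third position 4-fold.
Codon 8 AAG (Lys): third position 2-fold.
Codon 9 GAG (Glu): third position 2-fold.
Codon 10 ACU (Thr): third position 4-fold.
Four-fold degenerate third positions: 4.

4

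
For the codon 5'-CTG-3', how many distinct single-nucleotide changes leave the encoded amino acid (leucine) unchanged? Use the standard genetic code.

Position 1: TTG → 1 synonymous.
Position 2: none → 0 synonymous.
Position 3: CTT, CTC, CTA → 3 synonymous.
Total: 1 + 0 + 3 = 4.

4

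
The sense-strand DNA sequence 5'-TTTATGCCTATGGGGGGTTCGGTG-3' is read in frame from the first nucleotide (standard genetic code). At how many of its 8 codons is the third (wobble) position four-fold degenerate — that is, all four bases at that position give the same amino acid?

5

Codon 1 TTT (Phe): third position 2-fold.
Codon 2 ATG (Met): third position 1-fold.
Codon 3 CCT (Pro): third position 4-fold.
Codon 4 ATG (Met): third position 1-fold.
Codon 5 GGG (Gly): third position 4-fold.
Codon 6 GGT (Gly): third position 4-fold.
Codon 7 TCG (Ser): third position 4-fold.
Codon 8 GTG (Val): third position 4-fold.
Four-fold degenerate third positions: 5.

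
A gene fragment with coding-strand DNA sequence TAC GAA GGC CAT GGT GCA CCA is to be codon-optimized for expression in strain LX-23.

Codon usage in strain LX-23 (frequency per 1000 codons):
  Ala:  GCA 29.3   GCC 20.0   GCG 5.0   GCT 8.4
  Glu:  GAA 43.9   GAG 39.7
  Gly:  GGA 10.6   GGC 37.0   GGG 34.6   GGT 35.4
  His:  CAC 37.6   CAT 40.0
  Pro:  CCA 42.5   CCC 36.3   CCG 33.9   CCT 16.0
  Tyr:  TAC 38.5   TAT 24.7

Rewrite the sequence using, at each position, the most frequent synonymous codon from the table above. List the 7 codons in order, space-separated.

Codon 1 (Tyr): best is TAC at 38.5.
Codon 2 (Glu): best is GAA at 43.9.
Codon 3 (Gly): best is GGC at 37.0.
Codon 4 (His): best is CAT at 40.0.
Codon 5 (Gly): best is GGC at 37.0.
Codon 6 (Ala): best is GCA at 29.3.
Codon 7 (Pro): best is CCA at 42.5.

TAC GAA GGC CAT GGC GCA CCA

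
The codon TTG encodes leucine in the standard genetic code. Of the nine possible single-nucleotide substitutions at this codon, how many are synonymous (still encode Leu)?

Position 1: CTG → 1 synonymous.
Position 2: none → 0 synonymous.
Position 3: TTA → 1 synonymous.
Total: 1 + 0 + 1 = 2.

2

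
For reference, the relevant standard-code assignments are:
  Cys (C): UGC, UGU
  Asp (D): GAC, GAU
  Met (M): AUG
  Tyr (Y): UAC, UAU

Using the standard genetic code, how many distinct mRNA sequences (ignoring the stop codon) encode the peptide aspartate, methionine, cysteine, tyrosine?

Asp: 2 codons.
Met: 1 codon.
Cys: 2 codons.
Tyr: 2 codons.
2 × 1 × 2 × 2 = 8.

8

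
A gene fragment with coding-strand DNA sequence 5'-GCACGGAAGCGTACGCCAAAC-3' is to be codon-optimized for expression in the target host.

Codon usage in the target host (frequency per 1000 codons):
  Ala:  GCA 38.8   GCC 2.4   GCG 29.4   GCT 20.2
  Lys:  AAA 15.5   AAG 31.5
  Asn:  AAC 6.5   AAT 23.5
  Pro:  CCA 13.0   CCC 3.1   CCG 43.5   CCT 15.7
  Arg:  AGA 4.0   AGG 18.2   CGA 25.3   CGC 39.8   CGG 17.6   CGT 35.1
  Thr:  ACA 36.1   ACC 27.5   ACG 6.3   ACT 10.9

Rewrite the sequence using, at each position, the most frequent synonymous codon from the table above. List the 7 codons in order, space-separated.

GCA CGC AAG CGC ACA CCG AAT

Codon 1 (Ala): best is GCA at 38.8.
Codon 2 (Arg): best is CGC at 39.8.
Codon 3 (Lys): best is AAG at 31.5.
Codon 4 (Arg): best is CGC at 39.8.
Codon 5 (Thr): best is ACA at 36.1.
Codon 6 (Pro): best is CCG at 43.5.
Codon 7 (Asn): best is AAT at 23.5.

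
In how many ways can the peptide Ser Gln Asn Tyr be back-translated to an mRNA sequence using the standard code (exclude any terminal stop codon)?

48

Ser: 6 codons.
Gln: 2 codons.
Asn: 2 codons.
Tyr: 2 codons.
6 × 2 × 2 × 2 = 48.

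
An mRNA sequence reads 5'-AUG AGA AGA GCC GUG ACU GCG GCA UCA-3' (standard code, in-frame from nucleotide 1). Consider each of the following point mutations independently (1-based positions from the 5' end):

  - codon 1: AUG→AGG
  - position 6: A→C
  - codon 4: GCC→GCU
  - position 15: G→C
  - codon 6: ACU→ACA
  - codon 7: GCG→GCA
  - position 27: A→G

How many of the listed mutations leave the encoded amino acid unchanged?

5

Codon 1: AUG (Met) → AGG (Arg) — missense.
Codon 2: AGA (Arg) → AGC (Ser) — missense.
Codon 4: GCC (Ala) → GCU (Ala) — synonymous.
Codon 5: GUG (Val) → GUC (Val) — synonymous.
Codon 6: ACU (Thr) → ACA (Thr) — synonymous.
Codon 7: GCG (Ala) → GCA (Ala) — synonymous.
Codon 9: UCA (Ser) → UCG (Ser) — synonymous.
Synonymous: 5 of 7.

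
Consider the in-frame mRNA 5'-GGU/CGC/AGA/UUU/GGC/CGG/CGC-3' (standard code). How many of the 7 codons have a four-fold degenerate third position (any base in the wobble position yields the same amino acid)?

5

Codon 1 GGU (Gly): third position 4-fold.
Codon 2 CGC (Arg): third position 4-fold.
Codon 3 AGA (Arg): third position 2-fold.
Codon 4 UUU (Phe): third position 2-fold.
Codon 5 GGC (Gly): third position 4-fold.
Codon 6 CGG (Arg): third position 4-fold.
Codon 7 CGC (Arg): third position 4-fold.
Four-fold degenerate third positions: 5.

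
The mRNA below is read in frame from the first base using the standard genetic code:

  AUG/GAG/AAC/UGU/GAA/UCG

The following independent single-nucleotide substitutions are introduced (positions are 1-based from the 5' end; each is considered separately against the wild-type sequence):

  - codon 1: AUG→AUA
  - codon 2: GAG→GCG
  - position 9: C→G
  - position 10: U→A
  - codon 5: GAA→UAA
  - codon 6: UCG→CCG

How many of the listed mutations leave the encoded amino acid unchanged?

0

Codon 1: AUG (Met) → AUA (Ile) — missense.
Codon 2: GAG (Glu) → GCG (Ala) — missense.
Codon 3: AAC (Asn) → AAG (Lys) — missense.
Codon 4: UGU (Cys) → AGU (Ser) — missense.
Codon 5: GAA (Glu) → UAA (Stop) — nonsense.
Codon 6: UCG (Ser) → CCG (Pro) — missense.
Synonymous: 0 of 6.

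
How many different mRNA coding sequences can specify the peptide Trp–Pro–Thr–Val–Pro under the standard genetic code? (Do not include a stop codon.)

256

Trp: 1 codon.
Pro: 4 codons.
Thr: 4 codons.
Val: 4 codons.
Pro: 4 codons.
1 × 4 × 4 × 4 × 4 = 256.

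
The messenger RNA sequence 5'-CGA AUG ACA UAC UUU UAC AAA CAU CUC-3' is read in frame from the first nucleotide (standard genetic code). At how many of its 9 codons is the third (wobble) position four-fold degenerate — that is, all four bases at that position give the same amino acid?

3

Codon 1 CGA (Arg): third position 4-fold.
Codon 2 AUG (Met): third position 1-fold.
Codon 3 ACA (Thr): third position 4-fold.
Codon 4 UAC (Tyr): third position 2-fold.
Codon 5 UUU (Phe): third position 2-fold.
Codon 6 UAC (Tyr): third position 2-fold.
Codon 7 AAA (Lys): third position 2-fold.
Codon 8 CAU (His): third position 2-fold.
Codon 9 CUC (Leu): third position 4-fold.
Four-fold degenerate third positions: 3.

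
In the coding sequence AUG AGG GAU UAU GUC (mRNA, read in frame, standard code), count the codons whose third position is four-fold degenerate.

1

Codon 1 AUG (Met): third position 1-fold.
Codon 2 AGG (Arg): third position 2-fold.
Codon 3 GAU (Asp): third position 2-fold.
Codon 4 UAU (Tyr): third position 2-fold.
Codon 5 GUC (Val): third position 4-fold.
Four-fold degenerate third positions: 1.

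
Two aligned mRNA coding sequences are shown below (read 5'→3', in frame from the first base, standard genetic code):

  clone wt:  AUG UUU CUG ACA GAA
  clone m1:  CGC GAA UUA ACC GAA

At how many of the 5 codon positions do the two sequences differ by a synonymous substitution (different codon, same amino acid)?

2

Codon 1: AUG Met / CGC Arg — nonsynonymous.
Codon 2: UUU Phe / GAA Glu — nonsynonymous.
Codon 3: CUG Leu / UUA Leu — synonymous.
Codon 4: ACA Thr / ACC Thr — synonymous.
Codon 5: GAA Glu / GAA Glu — identical.
Synonymous differences: 2.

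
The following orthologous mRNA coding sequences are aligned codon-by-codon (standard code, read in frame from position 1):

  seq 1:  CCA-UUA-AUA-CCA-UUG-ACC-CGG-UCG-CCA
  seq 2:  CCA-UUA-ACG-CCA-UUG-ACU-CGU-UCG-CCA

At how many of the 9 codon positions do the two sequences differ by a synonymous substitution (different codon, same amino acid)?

Codon 1: CCA Pro / CCA Pro — identical.
Codon 2: UUA Leu / UUA Leu — identical.
Codon 3: AUA Ile / ACG Thr — nonsynonymous.
Codon 4: CCA Pro / CCA Pro — identical.
Codon 5: UUG Leu / UUG Leu — identical.
Codon 6: ACC Thr / ACU Thr — synonymous.
Codon 7: CGG Arg / CGU Arg — synonymous.
Codon 8: UCG Ser / UCG Ser — identical.
Codon 9: CCA Pro / CCA Pro — identical.
Synonymous differences: 2.

2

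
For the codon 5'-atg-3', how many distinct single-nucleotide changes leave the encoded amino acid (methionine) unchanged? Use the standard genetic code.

Position 1: none → 0 synonymous.
Position 2: none → 0 synonymous.
Position 3: none → 0 synonymous.
Total: 0 + 0 + 0 = 0.

0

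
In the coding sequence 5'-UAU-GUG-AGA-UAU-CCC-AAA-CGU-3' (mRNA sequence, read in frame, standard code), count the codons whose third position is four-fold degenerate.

3

Codon 1 UAU (Tyr): third position 2-fold.
Codon 2 GUG (Val): third position 4-fold.
Codon 3 AGA (Arg): third position 2-fold.
Codon 4 UAU (Tyr): third position 2-fold.
Codon 5 CCC (Pro): third position 4-fold.
Codon 6 AAA (Lys): third position 2-fold.
Codon 7 CGU (Arg): third position 4-fold.
Four-fold degenerate third positions: 3.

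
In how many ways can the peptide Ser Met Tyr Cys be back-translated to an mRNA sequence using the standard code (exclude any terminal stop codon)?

24

Ser: 6 codons.
Met: 1 codon.
Tyr: 2 codons.
Cys: 2 codons.
6 × 1 × 2 × 2 = 24.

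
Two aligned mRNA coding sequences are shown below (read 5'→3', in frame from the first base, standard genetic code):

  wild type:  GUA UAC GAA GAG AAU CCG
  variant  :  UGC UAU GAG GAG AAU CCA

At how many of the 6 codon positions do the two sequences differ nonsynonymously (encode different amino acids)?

Codon 1: GUA Val / UGC Cys — nonsynonymous.
Codon 2: UAC Tyr / UAU Tyr — synonymous.
Codon 3: GAA Glu / GAG Glu — synonymous.
Codon 4: GAG Glu / GAG Glu — identical.
Codon 5: AAU Asn / AAU Asn — identical.
Codon 6: CCG Pro / CCA Pro — synonymous.
Nonsynonymous differences: 1.

1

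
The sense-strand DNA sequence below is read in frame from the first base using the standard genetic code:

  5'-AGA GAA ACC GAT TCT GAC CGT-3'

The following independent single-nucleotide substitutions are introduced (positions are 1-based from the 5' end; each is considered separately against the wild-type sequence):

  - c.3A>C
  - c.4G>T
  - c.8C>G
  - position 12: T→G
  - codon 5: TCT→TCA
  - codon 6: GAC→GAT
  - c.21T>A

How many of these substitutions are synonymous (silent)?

Codon 1: AGA (Arg) → AGC (Ser) — missense.
Codon 2: GAA (Glu) → TAA (Stop) — nonsense.
Codon 3: ACC (Thr) → AGC (Ser) — missense.
Codon 4: GAT (Asp) → GAG (Glu) — missense.
Codon 5: TCT (Ser) → TCA (Ser) — synonymous.
Codon 6: GAC (Asp) → GAT (Asp) — synonymous.
Codon 7: CGT (Arg) → CGA (Arg) — synonymous.
Synonymous: 3 of 7.

3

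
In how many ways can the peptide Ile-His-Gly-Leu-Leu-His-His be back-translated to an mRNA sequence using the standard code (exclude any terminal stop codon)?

Ile: 3 codons.
His: 2 codons.
Gly: 4 codons.
Leu: 6 codons.
Leu: 6 codons.
His: 2 codons.
His: 2 codons.
3 × 2 × 4 × 6 × 6 × 2 × 2 = 3456.

3456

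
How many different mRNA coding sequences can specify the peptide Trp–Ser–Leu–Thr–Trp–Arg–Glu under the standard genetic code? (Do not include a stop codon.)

1728

Trp: 1 codon.
Ser: 6 codons.
Leu: 6 codons.
Thr: 4 codons.
Trp: 1 codon.
Arg: 6 codons.
Glu: 2 codons.
1 × 6 × 6 × 4 × 1 × 6 × 2 = 1728.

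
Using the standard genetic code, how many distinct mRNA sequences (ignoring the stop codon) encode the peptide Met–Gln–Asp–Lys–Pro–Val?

Met: 1 codon.
Gln: 2 codons.
Asp: 2 codons.
Lys: 2 codons.
Pro: 4 codons.
Val: 4 codons.
1 × 2 × 2 × 2 × 4 × 4 = 128.

128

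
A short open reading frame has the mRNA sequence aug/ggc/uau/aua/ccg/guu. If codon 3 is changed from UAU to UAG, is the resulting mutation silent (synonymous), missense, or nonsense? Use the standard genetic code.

Position 9 falls in codon 3: UAU → Tyr.
After the substitution the codon is UAG → Stop.
The new codon is a stop codon, so this is a nonsense mutation.

nonsense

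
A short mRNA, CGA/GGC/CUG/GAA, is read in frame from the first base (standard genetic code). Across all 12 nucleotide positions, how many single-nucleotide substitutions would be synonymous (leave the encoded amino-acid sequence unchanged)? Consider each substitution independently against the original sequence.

12

Codon 1 (CGA, Arg): 4 synonymous substitutions.
Codon 2 (GGC, Gly): 3 synonymous substitutions.
Codon 3 (CUG, Leu): 4 synonymous substitutions.
Codon 4 (GAA, Glu): 1 synonymous substitution.
Total: 4 + 3 + 4 + 1 = 12.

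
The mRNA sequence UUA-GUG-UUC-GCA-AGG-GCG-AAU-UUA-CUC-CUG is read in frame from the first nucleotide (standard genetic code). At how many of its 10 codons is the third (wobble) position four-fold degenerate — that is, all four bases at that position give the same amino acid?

Codon 1 UUA (Leu): third position 2-fold.
Codon 2 GUG (Val): third position 4-fold.
Codon 3 UUC (Phe): third position 2-fold.
Codon 4 GCA (Ala): third position 4-fold.
Codon 5 AGG (Arg): third position 2-fold.
Codon 6 GCG (Ala): third position 4-fold.
Codon 7 AAU (Asn): third position 2-fold.
Codon 8 UUA (Leu): third position 2-fold.
Codon 9 CUC (Leu): third position 4-fold.
Codon 10 CUG (Leu): third position 4-fold.
Four-fold degenerate third positions: 5.

5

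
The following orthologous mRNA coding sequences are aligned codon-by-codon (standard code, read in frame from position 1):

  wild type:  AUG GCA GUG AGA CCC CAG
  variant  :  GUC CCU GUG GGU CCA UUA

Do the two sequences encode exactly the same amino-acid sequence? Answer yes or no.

no

Codon 1: AUG Met / GUC Val — nonsynonymous.
Codon 2: GCA Ala / CCU Pro — nonsynonymous.
Codon 3: GUG Val / GUG Val — identical.
Codon 4: AGA Arg / GGU Gly — nonsynonymous.
Codon 5: CCC Pro / CCA Pro — synonymous.
Codon 6: CAG Gln / UUA Leu — nonsynonymous.
Nonsynonymous differences: 4 → different protein.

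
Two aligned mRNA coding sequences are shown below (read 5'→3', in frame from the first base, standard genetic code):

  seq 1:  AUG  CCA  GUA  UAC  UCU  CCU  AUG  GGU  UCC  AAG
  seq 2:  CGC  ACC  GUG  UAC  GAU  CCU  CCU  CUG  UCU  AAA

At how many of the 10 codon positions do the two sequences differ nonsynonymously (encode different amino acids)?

Codon 1: AUG Met / CGC Arg — nonsynonymous.
Codon 2: CCA Pro / ACC Thr — nonsynonymous.
Codon 3: GUA Val / GUG Val — synonymous.
Codon 4: UAC Tyr / UAC Tyr — identical.
Codon 5: UCU Ser / GAU Asp — nonsynonymous.
Codon 6: CCU Pro / CCU Pro — identical.
Codon 7: AUG Met / CCU Pro — nonsynonymous.
Codon 8: GGU Gly / CUG Leu — nonsynonymous.
Codon 9: UCC Ser / UCU Ser — synonymous.
Codon 10: AAG Lys / AAA Lys — synonymous.
Nonsynonymous differences: 5.

5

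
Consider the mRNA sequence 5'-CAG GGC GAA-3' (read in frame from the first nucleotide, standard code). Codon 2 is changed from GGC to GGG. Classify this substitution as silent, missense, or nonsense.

Position 6 falls in codon 2: GGC → Gly.
After the substitution the codon is GGG → Gly.
Both encode Gly, so the change is synonymous.

silent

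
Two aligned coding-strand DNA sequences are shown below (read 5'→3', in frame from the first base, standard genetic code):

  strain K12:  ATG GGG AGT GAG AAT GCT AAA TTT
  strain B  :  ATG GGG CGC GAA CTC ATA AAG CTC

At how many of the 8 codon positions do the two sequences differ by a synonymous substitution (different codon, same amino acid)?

2

Codon 1: ATG Met / ATG Met — identical.
Codon 2: GGG Gly / GGG Gly — identical.
Codon 3: AGT Ser / CGC Arg — nonsynonymous.
Codon 4: GAG Glu / GAA Glu — synonymous.
Codon 5: AAT Asn / CTC Leu — nonsynonymous.
Codon 6: GCT Ala / ATA Ile — nonsynonymous.
Codon 7: AAA Lys / AAG Lys — synonymous.
Codon 8: TTT Phe / CTC Leu — nonsynonymous.
Synonymous differences: 2.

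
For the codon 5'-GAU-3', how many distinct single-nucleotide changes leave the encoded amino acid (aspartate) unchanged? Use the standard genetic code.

Position 1: none → 0 synonymous.
Position 2: none → 0 synonymous.
Position 3: GAC → 1 synonymous.
Total: 0 + 0 + 1 = 1.

1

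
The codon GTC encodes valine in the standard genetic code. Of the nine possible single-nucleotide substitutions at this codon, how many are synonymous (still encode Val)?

3

Position 1: none → 0 synonymous.
Position 2: none → 0 synonymous.
Position 3: GTT, GTA, GTG → 3 synonymous.
Total: 0 + 0 + 3 = 3.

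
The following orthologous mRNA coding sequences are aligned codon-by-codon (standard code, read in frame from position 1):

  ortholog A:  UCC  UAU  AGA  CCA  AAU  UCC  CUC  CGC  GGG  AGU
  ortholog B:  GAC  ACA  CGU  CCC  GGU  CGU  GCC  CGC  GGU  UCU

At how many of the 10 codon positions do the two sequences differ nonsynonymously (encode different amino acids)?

Codon 1: UCC Ser / GAC Asp — nonsynonymous.
Codon 2: UAU Tyr / ACA Thr — nonsynonymous.
Codon 3: AGA Arg / CGU Arg — synonymous.
Codon 4: CCA Pro / CCC Pro — synonymous.
Codon 5: AAU Asn / GGU Gly — nonsynonymous.
Codon 6: UCC Ser / CGU Arg — nonsynonymous.
Codon 7: CUC Leu / GCC Ala — nonsynonymous.
Codon 8: CGC Arg / CGC Arg — identical.
Codon 9: GGG Gly / GGU Gly — synonymous.
Codon 10: AGU Ser / UCU Ser — synonymous.
Nonsynonymous differences: 5.

5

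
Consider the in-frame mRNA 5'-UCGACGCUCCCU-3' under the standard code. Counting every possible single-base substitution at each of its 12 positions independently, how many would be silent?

Codon 1 (UCG, Ser): 3 synonymous substitutions.
Codon 2 (ACG, Thr): 3 synonymous substitutions.
Codon 3 (CUC, Leu): 3 synonymous substitutions.
Codon 4 (CCU, Pro): 3 synonymous substitutions.
Total: 3 + 3 + 3 + 3 = 12.

12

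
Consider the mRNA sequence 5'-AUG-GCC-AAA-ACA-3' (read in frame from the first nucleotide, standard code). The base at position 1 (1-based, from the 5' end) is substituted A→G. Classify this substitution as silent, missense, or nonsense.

Position 1 falls in codon 1: AUG → Met.
After the substitution the codon is GUG → Val.
Met ≠ Val, so this is a missense mutation.

missense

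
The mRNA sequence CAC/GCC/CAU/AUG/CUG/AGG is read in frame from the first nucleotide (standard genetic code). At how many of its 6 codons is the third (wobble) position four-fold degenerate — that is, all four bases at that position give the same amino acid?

2

Codon 1 CAC (His): third position 2-fold.
Codon 2 GCC (Ala): third position 4-fold.
Codon 3 CAU (His): third position 2-fold.
Codon 4 AUG (Met): third position 1-fold.
Codon 5 CUG (Leu): third position 4-fold.
Codon 6 AGG (Arg): third position 2-fold.
Four-fold degenerate third positions: 2.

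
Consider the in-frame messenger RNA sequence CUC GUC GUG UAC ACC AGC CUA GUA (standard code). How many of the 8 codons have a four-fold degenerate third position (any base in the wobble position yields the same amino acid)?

Codon 1 CUC (Leu): third position 4-fold.
Codon 2 GUC (Val): third position 4-fold.
Codon 3 GUG (Val): third position 4-fold.
Codon 4 UAC (Tyr): third position 2-fold.
Codon 5 ACC (Thr): third position 4-fold.
Codon 6 AGC (Ser): third position 2-fold.
Codon 7 CUA (Leu): third position 4-fold.
Codon 8 GUA (Val): third position 4-fold.
Four-fold degenerate third positions: 6.

6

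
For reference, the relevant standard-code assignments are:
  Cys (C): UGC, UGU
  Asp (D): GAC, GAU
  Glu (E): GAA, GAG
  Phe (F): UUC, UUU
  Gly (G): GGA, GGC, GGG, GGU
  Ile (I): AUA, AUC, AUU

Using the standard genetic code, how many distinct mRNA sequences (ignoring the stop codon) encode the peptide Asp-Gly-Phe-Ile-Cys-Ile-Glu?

Asp: 2 codons.
Gly: 4 codons.
Phe: 2 codons.
Ile: 3 codons.
Cys: 2 codons.
Ile: 3 codons.
Glu: 2 codons.
2 × 4 × 2 × 3 × 2 × 3 × 2 = 576.

576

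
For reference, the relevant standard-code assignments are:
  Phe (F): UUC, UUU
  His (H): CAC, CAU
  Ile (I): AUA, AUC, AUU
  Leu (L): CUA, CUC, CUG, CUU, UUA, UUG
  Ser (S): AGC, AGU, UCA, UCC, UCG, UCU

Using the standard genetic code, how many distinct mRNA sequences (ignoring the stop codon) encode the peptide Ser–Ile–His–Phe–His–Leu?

864

Ser: 6 codons.
Ile: 3 codons.
His: 2 codons.
Phe: 2 codons.
His: 2 codons.
Leu: 6 codons.
6 × 3 × 2 × 2 × 2 × 6 = 864.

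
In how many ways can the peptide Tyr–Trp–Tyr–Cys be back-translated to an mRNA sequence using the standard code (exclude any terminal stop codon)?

Tyr: 2 codons.
Trp: 1 codon.
Tyr: 2 codons.
Cys: 2 codons.
2 × 1 × 2 × 2 = 8.

8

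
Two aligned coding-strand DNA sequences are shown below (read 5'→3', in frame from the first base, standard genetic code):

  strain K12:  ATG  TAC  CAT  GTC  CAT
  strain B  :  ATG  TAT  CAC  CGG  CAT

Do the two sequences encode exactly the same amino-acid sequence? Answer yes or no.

no

Codon 1: ATG Met / ATG Met — identical.
Codon 2: TAC Tyr / TAT Tyr — synonymous.
Codon 3: CAT His / CAC His — synonymous.
Codon 4: GTC Val / CGG Arg — nonsynonymous.
Codon 5: CAT His / CAT His — identical.
Nonsynonymous differences: 1 → different protein.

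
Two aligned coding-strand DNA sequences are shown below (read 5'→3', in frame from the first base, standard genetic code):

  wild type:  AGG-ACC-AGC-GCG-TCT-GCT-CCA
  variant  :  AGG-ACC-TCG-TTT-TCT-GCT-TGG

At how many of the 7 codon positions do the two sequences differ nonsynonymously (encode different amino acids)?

Codon 1: AGG Arg / AGG Arg — identical.
Codon 2: ACC Thr / ACC Thr — identical.
Codon 3: AGC Ser / TCG Ser — synonymous.
Codon 4: GCG Ala / TTT Phe — nonsynonymous.
Codon 5: TCT Ser / TCT Ser — identical.
Codon 6: GCT Ala / GCT Ala — identical.
Codon 7: CCA Pro / TGG Trp — nonsynonymous.
Nonsynonymous differences: 2.

2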